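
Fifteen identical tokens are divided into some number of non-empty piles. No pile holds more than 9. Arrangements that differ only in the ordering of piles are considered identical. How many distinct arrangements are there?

157

Enumerating by decreasing first part gives 157 partitions in all.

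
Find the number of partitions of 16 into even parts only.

22

Enumerating:
16
14+2
12+4
12+2+2
10+6
10+4+2
10+2+2+2
8+8
8+6+2
8+4+4
8+4+2+2
8+2+2+2+2
6+6+4
6+6+2+2
6+4+4+2
6+4+2+2+2
6+2+2+2+2+2
4+4+4+4
4+4+4+2+2
4+4+2+2+2+2
4+2+2+2+2+2+2
2+2+2+2+2+2+2+2
That's 22 in total.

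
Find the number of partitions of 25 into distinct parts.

142

Counting exhaustively, 142 partitions satisfy the conditions.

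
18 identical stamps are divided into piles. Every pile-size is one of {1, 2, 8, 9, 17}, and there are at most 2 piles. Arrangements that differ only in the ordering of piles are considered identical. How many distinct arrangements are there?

They are:
17 + 1
9 + 9

2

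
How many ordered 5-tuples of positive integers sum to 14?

715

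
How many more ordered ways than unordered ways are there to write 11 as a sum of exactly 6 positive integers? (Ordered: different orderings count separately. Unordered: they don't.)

Ordered (compositions into 6 parts): C(10,5) = 252.
Partitions of 11 into exactly 6 parts: 7.
Difference: 252 − 7 = 245.

245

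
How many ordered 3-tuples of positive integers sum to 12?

55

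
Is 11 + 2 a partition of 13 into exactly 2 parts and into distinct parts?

The parts sum to 13, and the condition 'there are exactly 2 summands' holds; the condition 'all summands are distinct' holds.

Yes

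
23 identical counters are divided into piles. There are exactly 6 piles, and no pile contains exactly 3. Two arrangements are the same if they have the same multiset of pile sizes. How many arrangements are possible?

79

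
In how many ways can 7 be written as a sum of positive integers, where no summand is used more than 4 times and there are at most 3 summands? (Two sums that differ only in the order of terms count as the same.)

8

Enumerating:
7
6+1
5+2
5+1+1
4+3
4+2+1
3+3+1
3+2+2
Counting gives 8.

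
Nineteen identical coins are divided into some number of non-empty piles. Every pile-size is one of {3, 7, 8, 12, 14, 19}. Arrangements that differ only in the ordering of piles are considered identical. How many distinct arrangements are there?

4

They are:
19
12, 7
8, 8, 3
7, 3, 3, 3, 3
That's 4 in total.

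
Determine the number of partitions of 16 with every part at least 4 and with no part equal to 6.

The partitions of 16 that satisfy the conditions:
16
4+12
5+11
7+9
8+8
4+4+8
4+5+7
4+4+4+4

8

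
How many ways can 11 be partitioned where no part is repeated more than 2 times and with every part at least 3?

Enumerating:
11
3, 8
4, 7
5, 6
3, 3, 5
3, 4, 4
Counting gives 6.

6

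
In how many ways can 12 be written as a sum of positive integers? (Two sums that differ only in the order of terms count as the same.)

77

Enumerating by decreasing first part gives 77 partitions in all.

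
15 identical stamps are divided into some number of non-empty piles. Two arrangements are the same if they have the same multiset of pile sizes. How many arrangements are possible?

Systematic enumeration (by largest part, then next-largest, …) yields 176.

176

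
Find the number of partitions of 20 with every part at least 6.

8

The partitions of 20 that satisfy the conditions:
20
14 + 6
13 + 7
12 + 8
11 + 9
10 + 10
8 + 6 + 6
7 + 7 + 6
Counting gives 8.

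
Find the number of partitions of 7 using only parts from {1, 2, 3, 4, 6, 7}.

Enumerating:
7
6 + 1
4 + 3
4 + 2 + 1
4 + 1 + 1 + 1
3 + 3 + 1
3 + 2 + 2
3 + 2 + 1 + 1
3 + 1 + 1 + 1 + 1
2 + 2 + 2 + 1
2 + 2 + 1 + 1 + 1
2 + 1 + 1 + 1 + 1 + 1
1 + 1 + 1 + 1 + 1 + 1 + 1
Counting gives 13.

13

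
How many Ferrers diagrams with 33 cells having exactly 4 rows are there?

Systematic enumeration (by largest part, then next-largest, …) yields 270.

270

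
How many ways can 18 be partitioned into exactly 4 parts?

47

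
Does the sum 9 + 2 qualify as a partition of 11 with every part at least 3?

The parts sum to 11, and the condition 'every summand is at least 3' is violated.

No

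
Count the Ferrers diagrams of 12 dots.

77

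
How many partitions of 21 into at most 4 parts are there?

Counting exhaustively, 120 partitions satisfy the conditions.

120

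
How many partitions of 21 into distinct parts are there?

Systematic enumeration (by largest part, then next-largest, …) yields 76.

76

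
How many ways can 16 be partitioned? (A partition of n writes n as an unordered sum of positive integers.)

Direct enumeration gives 231 partitions.

231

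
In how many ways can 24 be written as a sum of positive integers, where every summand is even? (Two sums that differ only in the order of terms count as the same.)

A full systematic count gives 77.

77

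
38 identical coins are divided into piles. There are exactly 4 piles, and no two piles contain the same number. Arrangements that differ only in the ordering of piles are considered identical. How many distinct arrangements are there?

249

Direct enumeration gives 249 partitions.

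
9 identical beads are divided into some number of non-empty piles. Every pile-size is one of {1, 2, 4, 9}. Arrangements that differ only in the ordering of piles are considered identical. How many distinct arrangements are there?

Listing the qualifying partitions of 9:
9
4, 4, 1
4, 2, 2, 1
4, 2, 1, 1, 1
4, 1, 1, 1, 1, 1
2, 2, 2, 2, 1
2, 2, 2, 1, 1, 1
2, 2, 1, 1, 1, 1, 1
2, 1, 1, 1, 1, 1, 1, 1
1, 1, 1, 1, 1, 1, 1, 1, 1

10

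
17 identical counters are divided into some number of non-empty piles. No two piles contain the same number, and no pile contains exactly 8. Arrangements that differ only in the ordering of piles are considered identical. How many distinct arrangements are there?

31

There are too many to list fully; the first 12 (by largest part) are:
17
16,1
15,2
14,3
14,2,1
13,4
13,3,1
12,5
12,4,1
12,3,2
11,6
11,5,1
…and 19 more, for 31 total.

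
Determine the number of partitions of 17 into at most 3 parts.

33

There are too many to list fully; the first 12 (by largest part) are:
17
16,1
15,2
15,1,1
14,3
14,2,1
13,4
13,3,1
13,2,2
12,5
12,4,1
12,3,2
…and 21 more, for 33 total.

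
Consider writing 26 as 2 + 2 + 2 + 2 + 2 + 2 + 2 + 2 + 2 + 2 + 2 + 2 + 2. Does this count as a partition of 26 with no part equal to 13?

The parts sum to 26, and the condition 'no summand equals 13' holds.

Yes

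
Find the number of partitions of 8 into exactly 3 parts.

Listing the qualifying partitions of 8:
6 + 1 + 1
5 + 2 + 1
4 + 3 + 1
4 + 2 + 2
3 + 3 + 2

5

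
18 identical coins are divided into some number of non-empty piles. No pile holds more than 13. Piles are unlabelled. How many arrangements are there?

373

Direct enumeration gives 373 partitions.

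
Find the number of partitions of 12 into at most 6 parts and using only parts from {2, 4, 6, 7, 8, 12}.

10

Enumerating:
12
4, 8
2, 2, 8
6, 6
2, 4, 6
2, 2, 2, 6
4, 4, 4
2, 2, 4, 4
2, 2, 2, 2, 4
2, 2, 2, 2, 2, 2
Counting gives 10.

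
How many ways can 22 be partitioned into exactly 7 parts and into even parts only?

Enumerating:
10,2,2,2,2,2,2
8,4,2,2,2,2,2
6,6,2,2,2,2,2
6,4,4,2,2,2,2
4,4,4,4,2,2,2

5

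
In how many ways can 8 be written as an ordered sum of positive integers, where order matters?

128

There are 7 gaps and each independently is a cut or not, giving 2^7 = 128.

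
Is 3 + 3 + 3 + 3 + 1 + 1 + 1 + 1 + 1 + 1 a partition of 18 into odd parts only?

Yes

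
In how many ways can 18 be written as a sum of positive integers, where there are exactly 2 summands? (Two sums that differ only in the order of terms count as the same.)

Listing the qualifying partitions of 18:
17+1
16+2
15+3
14+4
13+5
12+6
11+7
10+8
9+9

9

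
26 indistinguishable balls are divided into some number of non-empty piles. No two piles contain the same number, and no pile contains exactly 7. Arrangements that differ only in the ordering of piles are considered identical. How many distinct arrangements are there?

Systematic enumeration (by largest part, then next-largest, …) yields 123.

123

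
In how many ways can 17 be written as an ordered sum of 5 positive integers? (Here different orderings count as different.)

1820

By stars and bars with positive parts, the count is C(16,4) = 1820.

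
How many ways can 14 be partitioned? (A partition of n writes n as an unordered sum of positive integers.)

Direct enumeration gives 135 partitions.

135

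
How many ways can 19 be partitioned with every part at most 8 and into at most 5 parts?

71

Direct enumeration gives 71 partitions.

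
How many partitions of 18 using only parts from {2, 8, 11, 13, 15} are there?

Enumerating:
8+8+2
8+2+2+2+2+2
2+2+2+2+2+2+2+2+2

3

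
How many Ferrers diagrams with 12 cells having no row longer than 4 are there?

34

A partial list (first 12 by largest part):
4+4+4
4+4+3+1
4+4+2+2
4+4+2+1+1
4+4+1+1+1+1
4+3+3+2
4+3+3+1+1
4+3+2+2+1
4+3+2+1+1+1
4+3+1+1+1+1+1
4+2+2+2+2
4+2+2+2+1+1
…and 22 more, for 34 total.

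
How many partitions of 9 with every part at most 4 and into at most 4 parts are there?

Listing the qualifying partitions of 9:
4, 4, 1
4, 3, 2
4, 3, 1, 1
4, 2, 2, 1
3, 3, 3
3, 3, 2, 1
3, 2, 2, 2

7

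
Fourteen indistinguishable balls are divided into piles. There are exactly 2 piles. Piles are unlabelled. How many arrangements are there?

7

Listing the qualifying partitions of 14:
13+1
12+2
11+3
10+4
9+5
8+6
7+7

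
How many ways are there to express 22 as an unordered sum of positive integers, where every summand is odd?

89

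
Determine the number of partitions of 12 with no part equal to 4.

55

A partial list (first 12 by largest part):
12
1,11
2,10
1,1,10
3,9
1,2,9
1,1,1,9
1,3,8
2,2,8
1,1,2,8
1,1,1,1,8
5,7
…and 43 more, for 55 total.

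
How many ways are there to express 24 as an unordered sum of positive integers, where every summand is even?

77

Systematic enumeration (by largest part, then next-largest, …) yields 77.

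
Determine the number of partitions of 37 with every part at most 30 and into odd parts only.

There are 752 such partitions.

752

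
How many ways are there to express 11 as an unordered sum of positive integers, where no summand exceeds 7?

There are too many to list fully; the first 12 (by largest part) are:
7, 4
7, 3, 1
7, 2, 2
7, 2, 1, 1
7, 1, 1, 1, 1
6, 5
6, 4, 1
6, 3, 2
6, 3, 1, 1
6, 2, 2, 1
6, 2, 1, 1, 1
6, 1, 1, 1, 1, 1
…and 37 more, for 49 total.

49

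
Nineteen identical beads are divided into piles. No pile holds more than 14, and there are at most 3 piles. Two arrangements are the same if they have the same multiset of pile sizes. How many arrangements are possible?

A partial list (first 12 by largest part):
5+14
1+4+14
2+3+14
6+13
1+5+13
2+4+13
3+3+13
7+12
1+6+12
2+5+12
3+4+12
8+11
…and 19 more, for 31 total.

31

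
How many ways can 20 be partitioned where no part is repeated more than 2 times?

202

Enumerating by decreasing first part gives 202 partitions in all.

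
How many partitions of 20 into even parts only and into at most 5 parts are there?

There are too many to list fully; the first 12 (by largest part) are:
20
18+2
16+4
16+2+2
14+6
14+4+2
14+2+2+2
12+8
12+6+2
12+4+4
12+4+2+2
12+2+2+2+2
…and 18 more, for 30 total.

30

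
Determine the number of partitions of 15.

176

A full systematic count gives 176.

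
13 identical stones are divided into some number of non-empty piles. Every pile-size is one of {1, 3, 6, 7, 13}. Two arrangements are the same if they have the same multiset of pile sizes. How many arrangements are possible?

14

Enumerating:
13
7 + 6
7 + 3 + 3
7 + 3 + 1 + 1 + 1
7 + 1 + 1 + 1 + 1 + 1 + 1
6 + 6 + 1
6 + 3 + 3 + 1
6 + 3 + 1 + 1 + 1 + 1
6 + 1 + 1 + 1 + 1 + 1 + 1 + 1
3 + 3 + 3 + 3 + 1
3 + 3 + 3 + 1 + 1 + 1 + 1
3 + 3 + 1 + 1 + 1 + 1 + 1 + 1 + 1
3 + 1 + 1 + 1 + 1 + 1 + 1 + 1 + 1 + 1 + 1
1 + 1 + 1 + 1 + 1 + 1 + 1 + 1 + 1 + 1 + 1 + 1 + 1
Counting gives 14.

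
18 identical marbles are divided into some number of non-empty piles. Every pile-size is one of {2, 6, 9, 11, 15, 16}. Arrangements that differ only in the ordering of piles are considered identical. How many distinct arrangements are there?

6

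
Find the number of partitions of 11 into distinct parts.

The partitions of 11 that satisfy the conditions:
11
1+10
2+9
3+8
1+2+8
4+7
1+3+7
5+6
1+4+6
2+3+6
2+4+5
1+2+3+5
Counting gives 12.

12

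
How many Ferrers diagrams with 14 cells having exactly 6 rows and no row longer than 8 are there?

19

They are:
8, 2, 1, 1, 1, 1
7, 3, 1, 1, 1, 1
7, 2, 2, 1, 1, 1
6, 4, 1, 1, 1, 1
6, 3, 2, 1, 1, 1
6, 2, 2, 2, 1, 1
5, 5, 1, 1, 1, 1
5, 4, 2, 1, 1, 1
5, 3, 3, 1, 1, 1
5, 3, 2, 2, 1, 1
5, 2, 2, 2, 2, 1
4, 4, 3, 1, 1, 1
4, 4, 2, 2, 1, 1
4, 3, 3, 2, 1, 1
4, 3, 2, 2, 2, 1
4, 2, 2, 2, 2, 2
3, 3, 3, 3, 1, 1
3, 3, 3, 2, 2, 1
3, 3, 2, 2, 2, 2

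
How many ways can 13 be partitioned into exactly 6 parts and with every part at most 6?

They are:
6+3+1+1+1+1
6+2+2+1+1+1
5+4+1+1+1+1
5+3+2+1+1+1
5+2+2+2+1+1
4+4+2+1+1+1
4+3+3+1+1+1
4+3+2+2+1+1
4+2+2+2+2+1
3+3+3+2+1+1
3+3+2+2+2+1
3+2+2+2+2+2

12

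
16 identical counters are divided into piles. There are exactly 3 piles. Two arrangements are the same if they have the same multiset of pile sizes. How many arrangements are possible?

The partitions of 16 that satisfy the conditions:
14, 1, 1
13, 2, 1
12, 3, 1
12, 2, 2
11, 4, 1
11, 3, 2
10, 5, 1
10, 4, 2
10, 3, 3
9, 6, 1
9, 5, 2
9, 4, 3
8, 7, 1
8, 6, 2
8, 5, 3
8, 4, 4
7, 7, 2
7, 6, 3
7, 5, 4
6, 6, 4
6, 5, 5

21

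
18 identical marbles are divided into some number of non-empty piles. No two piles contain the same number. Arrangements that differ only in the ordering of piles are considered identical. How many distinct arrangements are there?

46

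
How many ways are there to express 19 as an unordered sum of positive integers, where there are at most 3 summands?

There are too many to list fully; the first 12 (by largest part) are:
19
18 + 1
17 + 2
17 + 1 + 1
16 + 3
16 + 2 + 1
15 + 4
15 + 3 + 1
15 + 2 + 2
14 + 5
14 + 4 + 1
14 + 3 + 2
…and 28 more, for 40 total.

40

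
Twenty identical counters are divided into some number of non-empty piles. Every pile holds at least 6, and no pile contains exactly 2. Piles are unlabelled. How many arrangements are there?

Listing the qualifying partitions of 20:
20
6 + 14
7 + 13
8 + 12
9 + 11
10 + 10
6 + 6 + 8
6 + 7 + 7

8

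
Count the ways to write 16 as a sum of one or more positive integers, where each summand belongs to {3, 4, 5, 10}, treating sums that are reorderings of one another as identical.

They are:
10, 3, 3
5, 5, 3, 3
5, 4, 4, 3
4, 4, 4, 4
4, 3, 3, 3, 3
Counting gives 5.

5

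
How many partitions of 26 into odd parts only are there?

Direct enumeration gives 165 partitions.

165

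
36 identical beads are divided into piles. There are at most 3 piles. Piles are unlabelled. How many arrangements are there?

Direct enumeration gives 127 partitions.

127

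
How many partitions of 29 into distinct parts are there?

256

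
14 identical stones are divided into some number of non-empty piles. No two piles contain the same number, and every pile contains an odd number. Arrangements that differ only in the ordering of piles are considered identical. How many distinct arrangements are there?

They are:
13, 1
11, 3
9, 5

3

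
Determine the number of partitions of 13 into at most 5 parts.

57

There are too many to list fully; the first 12 (by largest part) are:
13
1, 12
2, 11
1, 1, 11
3, 10
1, 2, 10
1, 1, 1, 10
4, 9
1, 3, 9
2, 2, 9
1, 1, 2, 9
1, 1, 1, 1, 9
…and 45 more, for 57 total.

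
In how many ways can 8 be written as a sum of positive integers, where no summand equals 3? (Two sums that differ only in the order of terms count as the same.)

15

The partitions of 8 that satisfy the conditions:
8
7 + 1
6 + 2
6 + 1 + 1
5 + 2 + 1
5 + 1 + 1 + 1
4 + 4
4 + 2 + 2
4 + 2 + 1 + 1
4 + 1 + 1 + 1 + 1
2 + 2 + 2 + 2
2 + 2 + 2 + 1 + 1
2 + 2 + 1 + 1 + 1 + 1
2 + 1 + 1 + 1 + 1 + 1 + 1
1 + 1 + 1 + 1 + 1 + 1 + 1 + 1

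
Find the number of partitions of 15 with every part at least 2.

41

A partial list (first 12 by largest part):
15
13,2
12,3
11,4
11,2,2
10,5
10,3,2
9,6
9,4,2
9,3,3
9,2,2,2
8,7
…and 29 more, for 41 total.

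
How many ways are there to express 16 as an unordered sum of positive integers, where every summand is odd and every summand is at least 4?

2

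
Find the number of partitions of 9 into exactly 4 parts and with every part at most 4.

They are:
4,3,1,1
4,2,2,1
3,3,2,1
3,2,2,2
Counting gives 4.

4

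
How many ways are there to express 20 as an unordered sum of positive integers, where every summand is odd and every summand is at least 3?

Enumerating:
17 + 3
15 + 5
13 + 7
11 + 9
11 + 3 + 3 + 3
9 + 5 + 3 + 3
7 + 7 + 3 + 3
7 + 5 + 5 + 3
5 + 5 + 5 + 5
5 + 3 + 3 + 3 + 3 + 3
That's 10 in total.

10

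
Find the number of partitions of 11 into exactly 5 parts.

They are:
1+1+1+1+7
1+1+1+2+6
1+1+1+3+5
1+1+2+2+5
1+1+1+4+4
1+1+2+3+4
1+2+2+2+4
1+1+3+3+3
1+2+2+3+3
2+2+2+2+3
That's 10 in total.

10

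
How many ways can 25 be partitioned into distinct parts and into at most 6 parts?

Enumerating by decreasing first part gives 142 partitions in all.

142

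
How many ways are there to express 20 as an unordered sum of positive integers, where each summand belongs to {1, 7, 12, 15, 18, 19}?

8

Listing the qualifying partitions of 20:
19, 1
18, 1, 1
15, 1, 1, 1, 1, 1
12, 7, 1
12, 1, 1, 1, 1, 1, 1, 1, 1
7, 7, 1, 1, 1, 1, 1, 1
7, 1, 1, 1, 1, 1, 1, 1, 1, 1, 1, 1, 1, 1
1, 1, 1, 1, 1, 1, 1, 1, 1, 1, 1, 1, 1, 1, 1, 1, 1, 1, 1, 1
That's 8 in total.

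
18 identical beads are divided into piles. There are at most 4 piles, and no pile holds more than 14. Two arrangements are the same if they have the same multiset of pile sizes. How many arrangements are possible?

A full systematic count gives 77.

77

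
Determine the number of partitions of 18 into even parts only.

A partial list (first 12 by largest part):
18
16 + 2
14 + 4
14 + 2 + 2
12 + 6
12 + 4 + 2
12 + 2 + 2 + 2
10 + 8
10 + 6 + 2
10 + 4 + 4
10 + 4 + 2 + 2
10 + 2 + 2 + 2 + 2
…and 18 more, for 30 total.

30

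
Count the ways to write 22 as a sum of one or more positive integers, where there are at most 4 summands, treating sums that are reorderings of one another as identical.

A full systematic count gives 136.

136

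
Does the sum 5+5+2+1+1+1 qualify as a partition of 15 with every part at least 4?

The parts sum to 15, and the condition 'every summand is at least 4' is violated.

No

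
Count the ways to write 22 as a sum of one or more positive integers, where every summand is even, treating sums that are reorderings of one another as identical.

A partial list (first 12 by largest part):
22
2, 20
4, 18
2, 2, 18
6, 16
2, 4, 16
2, 2, 2, 16
8, 14
2, 6, 14
4, 4, 14
2, 2, 4, 14
2, 2, 2, 2, 14
…and 44 more, for 56 total.

56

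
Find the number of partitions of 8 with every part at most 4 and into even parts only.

3

The partitions of 8 that satisfy the conditions:
4 + 4
4 + 2 + 2
2 + 2 + 2 + 2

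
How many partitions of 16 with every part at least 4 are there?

11

Listing the qualifying partitions of 16:
16
12 + 4
11 + 5
10 + 6
9 + 7
8 + 8
8 + 4 + 4
7 + 5 + 4
6 + 6 + 4
6 + 5 + 5
4 + 4 + 4 + 4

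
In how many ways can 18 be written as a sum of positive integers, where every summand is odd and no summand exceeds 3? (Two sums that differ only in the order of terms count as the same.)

Listing the qualifying partitions of 18:
3, 3, 3, 3, 3, 3
3, 3, 3, 3, 3, 1, 1, 1
3, 3, 3, 3, 1, 1, 1, 1, 1, 1
3, 3, 3, 1, 1, 1, 1, 1, 1, 1, 1, 1
3, 3, 1, 1, 1, 1, 1, 1, 1, 1, 1, 1, 1, 1
3, 1, 1, 1, 1, 1, 1, 1, 1, 1, 1, 1, 1, 1, 1, 1
1, 1, 1, 1, 1, 1, 1, 1, 1, 1, 1, 1, 1, 1, 1, 1, 1, 1
Counting gives 7.

7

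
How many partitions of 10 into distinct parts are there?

The partitions of 10 that satisfy the conditions:
10
1, 9
2, 8
3, 7
1, 2, 7
4, 6
1, 3, 6
1, 4, 5
2, 3, 5
1, 2, 3, 4

10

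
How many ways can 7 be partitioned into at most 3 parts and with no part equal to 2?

5

Enumerating:
7
1,6
1,1,5
3,4
1,3,3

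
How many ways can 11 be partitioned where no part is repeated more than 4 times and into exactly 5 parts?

10

They are:
7+1+1+1+1
6+2+1+1+1
5+3+1+1+1
5+2+2+1+1
4+4+1+1+1
4+3+2+1+1
4+2+2+2+1
3+3+3+1+1
3+3+2+2+1
3+2+2+2+2
That's 10 in total.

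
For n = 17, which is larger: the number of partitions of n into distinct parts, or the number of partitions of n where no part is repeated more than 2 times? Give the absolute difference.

Partitions of 17 into distinct parts: 38.
Partitions of 17 where no part is repeated more than 2 times: 108.
|38 − 108| = 70.

70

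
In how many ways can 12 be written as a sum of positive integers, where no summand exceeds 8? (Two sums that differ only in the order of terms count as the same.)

A partial list (first 12 by largest part):
8+4
8+3+1
8+2+2
8+2+1+1
8+1+1+1+1
7+5
7+4+1
7+3+2
7+3+1+1
7+2+2+1
7+2+1+1+1
7+1+1+1+1+1
…and 58 more, for 70 total.

70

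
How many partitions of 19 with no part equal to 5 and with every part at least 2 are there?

71

Direct enumeration gives 71 partitions.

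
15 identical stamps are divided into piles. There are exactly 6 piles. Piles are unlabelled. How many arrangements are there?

A partial list (first 12 by largest part):
1,1,1,1,1,10
1,1,1,1,2,9
1,1,1,1,3,8
1,1,1,2,2,8
1,1,1,1,4,7
1,1,1,2,3,7
1,1,2,2,2,7
1,1,1,1,5,6
1,1,1,2,4,6
1,1,1,3,3,6
1,1,2,2,3,6
1,2,2,2,2,6
…and 14 more, for 26 total.

26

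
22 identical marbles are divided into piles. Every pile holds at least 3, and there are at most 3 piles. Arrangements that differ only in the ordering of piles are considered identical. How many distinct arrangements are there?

There are too many to list fully; the first 12 (by largest part) are:
22
19,3
18,4
17,5
16,6
16,3,3
15,7
15,4,3
14,8
14,5,3
14,4,4
13,9
…and 19 more, for 31 total.

31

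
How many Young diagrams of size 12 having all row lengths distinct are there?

They are:
12
11, 1
10, 2
9, 3
9, 2, 1
8, 4
8, 3, 1
7, 5
7, 4, 1
7, 3, 2
6, 5, 1
6, 4, 2
6, 3, 2, 1
5, 4, 3
5, 4, 2, 1
Counting gives 15.

15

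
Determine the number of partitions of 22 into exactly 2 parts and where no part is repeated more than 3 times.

11

Enumerating:
21 + 1
20 + 2
19 + 3
18 + 4
17 + 5
16 + 6
15 + 7
14 + 8
13 + 9
12 + 10
11 + 11
That's 11 in total.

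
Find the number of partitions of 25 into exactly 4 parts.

Direct enumeration gives 120 partitions.

120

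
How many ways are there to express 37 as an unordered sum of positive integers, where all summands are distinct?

760

Systematic enumeration (by largest part, then next-largest, …) yields 760.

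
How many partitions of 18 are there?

Enumerating by decreasing first part gives 385 partitions in all.

385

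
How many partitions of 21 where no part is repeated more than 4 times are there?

505

There are 505 such partitions.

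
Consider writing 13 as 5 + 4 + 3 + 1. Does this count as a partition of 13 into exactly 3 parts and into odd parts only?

No

The parts sum to 13, and the condition 'there are exactly 3 summands' is violated.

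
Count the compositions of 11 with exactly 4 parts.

120

By stars and bars with positive parts, the count is C(10,3) = 120.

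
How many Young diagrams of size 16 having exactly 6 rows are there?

35

A partial list (first 12 by largest part):
11, 1, 1, 1, 1, 1
10, 2, 1, 1, 1, 1
9, 3, 1, 1, 1, 1
9, 2, 2, 1, 1, 1
8, 4, 1, 1, 1, 1
8, 3, 2, 1, 1, 1
8, 2, 2, 2, 1, 1
7, 5, 1, 1, 1, 1
7, 4, 2, 1, 1, 1
7, 3, 3, 1, 1, 1
7, 3, 2, 2, 1, 1
7, 2, 2, 2, 2, 1
…and 23 more, for 35 total.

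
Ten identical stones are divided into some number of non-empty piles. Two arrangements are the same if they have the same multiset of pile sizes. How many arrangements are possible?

There are too many to list fully; the first 12 (by largest part) are:
10
9, 1
8, 2
8, 1, 1
7, 3
7, 2, 1
7, 1, 1, 1
6, 4
6, 3, 1
6, 2, 2
6, 2, 1, 1
6, 1, 1, 1, 1
…and 30 more, for 42 total.

42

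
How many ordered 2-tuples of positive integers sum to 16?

A composition of 16 into 2 positive parts is chosen by placing 1 dividers among the 15 gaps between 16 units: C(15,1) = 15.

15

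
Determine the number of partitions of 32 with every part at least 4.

There are 195 such partitions.

195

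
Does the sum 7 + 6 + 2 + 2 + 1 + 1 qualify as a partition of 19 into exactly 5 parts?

The parts sum to 19, and the condition 'there are exactly 5 summands' is violated.

No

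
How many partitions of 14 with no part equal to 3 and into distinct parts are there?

14

Listing the qualifying partitions of 14:
14
13 + 1
12 + 2
11 + 2 + 1
10 + 4
9 + 5
9 + 4 + 1
8 + 6
8 + 5 + 1
8 + 4 + 2
7 + 6 + 1
7 + 5 + 2
7 + 4 + 2 + 1
6 + 5 + 2 + 1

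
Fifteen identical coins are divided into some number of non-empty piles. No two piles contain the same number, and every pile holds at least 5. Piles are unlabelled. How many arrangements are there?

4

Enumerating:
15
10,5
9,6
8,7
Counting gives 4.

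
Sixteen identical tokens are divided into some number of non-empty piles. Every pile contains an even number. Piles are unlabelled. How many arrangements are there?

Enumerating:
16
2+14
4+12
2+2+12
6+10
2+4+10
2+2+2+10
8+8
2+6+8
4+4+8
2+2+4+8
2+2+2+2+8
4+6+6
2+2+6+6
2+4+4+6
2+2+2+4+6
2+2+2+2+2+6
4+4+4+4
2+2+4+4+4
2+2+2+2+4+4
2+2+2+2+2+2+4
2+2+2+2+2+2+2+2

22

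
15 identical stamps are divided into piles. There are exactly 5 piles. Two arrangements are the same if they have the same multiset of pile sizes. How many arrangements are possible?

A partial list (first 12 by largest part):
1,1,1,1,11
1,1,1,2,10
1,1,1,3,9
1,1,2,2,9
1,1,1,4,8
1,1,2,3,8
1,2,2,2,8
1,1,1,5,7
1,1,2,4,7
1,1,3,3,7
1,2,2,3,7
2,2,2,2,7
…and 18 more, for 30 total.

30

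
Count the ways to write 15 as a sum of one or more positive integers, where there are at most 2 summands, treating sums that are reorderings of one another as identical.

The partitions of 15 that satisfy the conditions:
15
14, 1
13, 2
12, 3
11, 4
10, 5
9, 6
8, 7
Counting gives 8.

8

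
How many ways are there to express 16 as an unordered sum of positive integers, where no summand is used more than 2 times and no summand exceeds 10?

74

There are 74 such partitions.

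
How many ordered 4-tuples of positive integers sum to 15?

Place 3 bars in the 14 internal gaps of a row of 15 dots: C(14,3) = 364.

364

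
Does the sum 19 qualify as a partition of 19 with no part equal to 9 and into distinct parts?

The parts sum to 19, and the condition 'no summand equals 9' holds; the condition 'all summands are distinct' holds.

Yes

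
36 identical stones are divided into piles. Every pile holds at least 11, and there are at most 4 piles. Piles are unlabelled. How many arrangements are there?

12

Listing the qualifying partitions of 36:
36
11,25
12,24
13,23
14,22
15,21
16,20
17,19
18,18
11,11,14
11,12,13
12,12,12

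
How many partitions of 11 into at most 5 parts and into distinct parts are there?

12

The partitions of 11 that satisfy the conditions:
11
10+1
9+2
8+3
8+2+1
7+4
7+3+1
6+5
6+4+1
6+3+2
5+4+2
5+3+2+1
That's 12 in total.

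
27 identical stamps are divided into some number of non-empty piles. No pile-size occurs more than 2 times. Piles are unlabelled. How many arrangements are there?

Enumerating by decreasing first part gives 731 partitions in all.

731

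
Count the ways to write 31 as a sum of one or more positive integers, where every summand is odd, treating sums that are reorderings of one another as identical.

Counting exhaustively, 340 partitions satisfy the conditions.

340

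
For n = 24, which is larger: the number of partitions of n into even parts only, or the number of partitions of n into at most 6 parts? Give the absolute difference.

455

Partitions of 24 into even parts only: 77.
Partitions of 24 into at most 6 parts: 532.
|77 − 532| = 455.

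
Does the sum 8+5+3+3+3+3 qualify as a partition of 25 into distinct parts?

No

The parts sum to 25, and the condition 'all summands are distinct' is violated.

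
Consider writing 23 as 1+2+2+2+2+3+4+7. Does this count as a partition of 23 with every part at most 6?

No

The parts sum to 23, and the condition 'no summand exceeds 6' is violated.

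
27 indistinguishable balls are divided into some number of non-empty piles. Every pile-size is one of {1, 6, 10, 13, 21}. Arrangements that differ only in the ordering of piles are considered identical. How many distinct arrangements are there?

17

They are:
21, 6
21, 1, 1, 1, 1, 1, 1
13, 13, 1
13, 10, 1, 1, 1, 1
13, 6, 6, 1, 1
13, 6, 1, 1, 1, 1, 1, 1, 1, 1
13, 1, 1, 1, 1, 1, 1, 1, 1, 1, 1, 1, 1, 1, 1
10, 10, 6, 1
10, 10, 1, 1, 1, 1, 1, 1, 1
10, 6, 6, 1, 1, 1, 1, 1
10, 6, 1, 1, 1, 1, 1, 1, 1, 1, 1, 1, 1
10, 1, 1, 1, 1, 1, 1, 1, 1, 1, 1, 1, 1, 1, 1, 1, 1, 1
6, 6, 6, 6, 1, 1, 1
6, 6, 6, 1, 1, 1, 1, 1, 1, 1, 1, 1
6, 6, 1, 1, 1, 1, 1, 1, 1, 1, 1, 1, 1, 1, 1, 1, 1
6, 1, 1, 1, 1, 1, 1, 1, 1, 1, 1, 1, 1, 1, 1, 1, 1, 1, 1, 1, 1, 1
1, 1, 1, 1, 1, 1, 1, 1, 1, 1, 1, 1, 1, 1, 1, 1, 1, 1, 1, 1, 1, 1, 1, 1, 1, 1, 1
That's 17 in total.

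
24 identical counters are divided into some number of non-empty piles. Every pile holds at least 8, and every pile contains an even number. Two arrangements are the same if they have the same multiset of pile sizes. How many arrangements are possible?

The partitions of 24 that satisfy the conditions:
24
16,8
14,10
12,12
8,8,8

5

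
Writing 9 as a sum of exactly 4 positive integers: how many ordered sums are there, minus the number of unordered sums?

50

Compositions: C(8,3) = 56.
Partitions of 9 into exactly 4 parts: 6.
Difference: 56 − 6 = 50.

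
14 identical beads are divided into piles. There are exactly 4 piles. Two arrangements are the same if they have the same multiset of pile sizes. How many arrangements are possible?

23

They are:
1, 1, 1, 11
1, 1, 2, 10
1, 1, 3, 9
1, 2, 2, 9
1, 1, 4, 8
1, 2, 3, 8
2, 2, 2, 8
1, 1, 5, 7
1, 2, 4, 7
1, 3, 3, 7
2, 2, 3, 7
1, 1, 6, 6
1, 2, 5, 6
1, 3, 4, 6
2, 2, 4, 6
2, 3, 3, 6
1, 3, 5, 5
2, 2, 5, 5
1, 4, 4, 5
2, 3, 4, 5
3, 3, 3, 5
2, 4, 4, 4
3, 3, 4, 4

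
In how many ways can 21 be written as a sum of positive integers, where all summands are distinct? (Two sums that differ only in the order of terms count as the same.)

76

Direct enumeration gives 76 partitions.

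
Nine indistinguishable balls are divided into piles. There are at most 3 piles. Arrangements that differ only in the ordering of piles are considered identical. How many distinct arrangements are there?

12

They are:
9
8 + 1
7 + 2
7 + 1 + 1
6 + 3
6 + 2 + 1
5 + 4
5 + 3 + 1
5 + 2 + 2
4 + 4 + 1
4 + 3 + 2
3 + 3 + 3
Counting gives 12.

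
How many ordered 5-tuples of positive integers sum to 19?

Equivalently, choose which 4 of the 18 gaps become plus signs: C(18,4) = 3060.

3060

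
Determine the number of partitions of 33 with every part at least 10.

11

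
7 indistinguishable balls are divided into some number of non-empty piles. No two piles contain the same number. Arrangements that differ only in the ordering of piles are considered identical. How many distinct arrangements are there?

5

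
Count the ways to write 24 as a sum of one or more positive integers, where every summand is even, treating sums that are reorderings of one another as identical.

Systematic enumeration (by largest part, then next-largest, …) yields 77.

77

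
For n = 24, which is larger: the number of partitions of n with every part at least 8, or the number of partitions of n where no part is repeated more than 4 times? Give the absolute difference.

Partitions of 24 with every part at least 8: 7.
Partitions of 24 where no part is repeated more than 4 times: 950.
|7 − 950| = 943.

943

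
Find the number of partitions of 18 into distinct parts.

There are too many to list fully; the first 12 (by largest part) are:
18
17,1
16,2
15,3
15,2,1
14,4
14,3,1
13,5
13,4,1
13,3,2
12,6
12,5,1
…and 34 more, for 46 total.

46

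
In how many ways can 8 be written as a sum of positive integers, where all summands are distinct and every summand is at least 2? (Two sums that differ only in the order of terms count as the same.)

Enumerating:
8
6+2
5+3

3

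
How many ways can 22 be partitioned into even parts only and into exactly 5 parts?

Listing the qualifying partitions of 22:
14, 2, 2, 2, 2
12, 4, 2, 2, 2
10, 6, 2, 2, 2
10, 4, 4, 2, 2
8, 8, 2, 2, 2
8, 6, 4, 2, 2
8, 4, 4, 4, 2
6, 6, 6, 2, 2
6, 6, 4, 4, 2
6, 4, 4, 4, 4

10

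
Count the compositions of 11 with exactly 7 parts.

210

Equivalently, choose which 6 of the 10 gaps become plus signs: C(10,6) = 210.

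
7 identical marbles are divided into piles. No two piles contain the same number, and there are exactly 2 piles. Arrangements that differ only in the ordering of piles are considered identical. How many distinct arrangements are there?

The partitions of 7 that satisfy the conditions:
1, 6
2, 5
3, 4

3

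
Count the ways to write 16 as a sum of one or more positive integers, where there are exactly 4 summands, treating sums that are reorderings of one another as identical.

A partial list (first 12 by largest part):
13,1,1,1
12,2,1,1
11,3,1,1
11,2,2,1
10,4,1,1
10,3,2,1
10,2,2,2
9,5,1,1
9,4,2,1
9,3,3,1
9,3,2,2
8,6,1,1
…and 22 more, for 34 total.

34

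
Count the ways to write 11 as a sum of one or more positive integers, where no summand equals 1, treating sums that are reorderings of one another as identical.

14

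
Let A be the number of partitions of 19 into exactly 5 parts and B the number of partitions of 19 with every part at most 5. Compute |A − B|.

Partitions of 19 into exactly 5 parts: 70.
Partitions of 19 with every part at most 5: 164.
|70 − 164| = 94.

94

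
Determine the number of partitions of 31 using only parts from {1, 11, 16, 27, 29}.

7

Listing the qualifying partitions of 31:
29,1,1
27,1,1,1,1
16,11,1,1,1,1
16,1,1,1,1,1,1,1,1,1,1,1,1,1,1,1
11,11,1,1,1,1,1,1,1,1,1
11,1,1,1,1,1,1,1,1,1,1,1,1,1,1,1,1,1,1,1,1
1,1,1,1,1,1,1,1,1,1,1,1,1,1,1,1,1,1,1,1,1,1,1,1,1,1,1,1,1,1,1
That's 7 in total.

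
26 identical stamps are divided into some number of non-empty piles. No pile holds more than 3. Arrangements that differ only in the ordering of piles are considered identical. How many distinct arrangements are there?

70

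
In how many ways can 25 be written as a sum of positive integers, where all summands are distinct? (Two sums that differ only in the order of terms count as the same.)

Systematic enumeration (by largest part, then next-largest, …) yields 142.

142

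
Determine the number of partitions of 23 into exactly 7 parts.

164

There are 164 such partitions.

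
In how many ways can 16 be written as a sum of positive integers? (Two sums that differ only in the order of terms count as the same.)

231

Systematic enumeration (by largest part, then next-largest, …) yields 231.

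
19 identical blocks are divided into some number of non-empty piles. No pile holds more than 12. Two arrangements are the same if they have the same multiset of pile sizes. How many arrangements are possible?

460

Enumerating by decreasing first part gives 460 partitions in all.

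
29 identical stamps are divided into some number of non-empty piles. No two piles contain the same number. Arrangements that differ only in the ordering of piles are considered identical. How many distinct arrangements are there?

Counting exhaustively, 256 partitions satisfy the conditions.

256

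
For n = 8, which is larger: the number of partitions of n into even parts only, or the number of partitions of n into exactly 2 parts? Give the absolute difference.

1

Partitions of 8 into even parts only: 5.
Partitions of 8 into exactly 2 parts: 4.
|5 − 4| = 1.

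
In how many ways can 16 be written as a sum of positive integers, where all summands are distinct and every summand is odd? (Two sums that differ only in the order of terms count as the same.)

5

The partitions of 16 that satisfy the conditions:
15 + 1
13 + 3
11 + 5
9 + 7
7 + 5 + 3 + 1
That's 5 in total.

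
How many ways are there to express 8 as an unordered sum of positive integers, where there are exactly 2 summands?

Enumerating:
7+1
6+2
5+3
4+4
Counting gives 4.

4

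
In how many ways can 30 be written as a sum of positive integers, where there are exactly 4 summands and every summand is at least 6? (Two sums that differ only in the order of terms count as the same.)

9

They are:
12 + 6 + 6 + 6
11 + 7 + 6 + 6
10 + 8 + 6 + 6
10 + 7 + 7 + 6
9 + 9 + 6 + 6
9 + 8 + 7 + 6
9 + 7 + 7 + 7
8 + 8 + 8 + 6
8 + 8 + 7 + 7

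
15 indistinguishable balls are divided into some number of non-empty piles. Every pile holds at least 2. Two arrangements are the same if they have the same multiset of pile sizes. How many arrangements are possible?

41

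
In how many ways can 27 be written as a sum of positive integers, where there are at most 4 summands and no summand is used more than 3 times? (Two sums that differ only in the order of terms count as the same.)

225

A full systematic count gives 225.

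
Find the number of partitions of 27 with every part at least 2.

A full systematic count gives 574.

574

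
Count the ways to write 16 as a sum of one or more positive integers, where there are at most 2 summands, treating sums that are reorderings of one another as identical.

Listing the qualifying partitions of 16:
16
15,1
14,2
13,3
12,4
11,5
10,6
9,7
8,8
That's 9 in total.

9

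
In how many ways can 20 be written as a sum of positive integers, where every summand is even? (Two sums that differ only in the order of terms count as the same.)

42

A partial list (first 12 by largest part):
20
2+18
4+16
2+2+16
6+14
2+4+14
2+2+2+14
8+12
2+6+12
4+4+12
2+2+4+12
2+2+2+2+12
…and 30 more, for 42 total.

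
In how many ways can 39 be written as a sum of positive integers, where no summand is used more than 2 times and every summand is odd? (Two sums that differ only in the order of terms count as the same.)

153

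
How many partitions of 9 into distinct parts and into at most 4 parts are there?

The partitions of 9 that satisfy the conditions:
9
8+1
7+2
6+3
6+2+1
5+4
5+3+1
4+3+2

8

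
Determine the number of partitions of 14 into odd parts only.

Enumerating:
13+1
11+3
11+1+1+1
9+5
9+3+1+1
9+1+1+1+1+1
7+7
7+5+1+1
7+3+3+1
7+3+1+1+1+1
7+1+1+1+1+1+1+1
5+5+3+1
5+5+1+1+1+1
5+3+3+3
5+3+3+1+1+1
5+3+1+1+1+1+1+1
5+1+1+1+1+1+1+1+1+1
3+3+3+3+1+1
3+3+3+1+1+1+1+1
3+3+1+1+1+1+1+1+1+1
3+1+1+1+1+1+1+1+1+1+1+1
1+1+1+1+1+1+1+1+1+1+1+1+1+1
That's 22 in total.

22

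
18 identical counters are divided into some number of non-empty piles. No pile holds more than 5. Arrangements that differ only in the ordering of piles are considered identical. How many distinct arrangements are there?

A full systematic count gives 141.

141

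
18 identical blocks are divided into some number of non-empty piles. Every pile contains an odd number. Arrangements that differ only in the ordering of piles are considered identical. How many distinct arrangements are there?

46

A partial list (first 12 by largest part):
1+17
3+15
1+1+1+15
5+13
1+1+3+13
1+1+1+1+1+13
7+11
1+1+5+11
1+3+3+11
1+1+1+1+3+11
1+1+1+1+1+1+1+11
9+9
…and 34 more, for 46 total.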